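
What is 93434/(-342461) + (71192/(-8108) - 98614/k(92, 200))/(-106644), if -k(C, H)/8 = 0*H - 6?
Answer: -450363563012107/1776693596684832 ≈ -0.25348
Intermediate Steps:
k(C, H) = 48 (k(C, H) = -8*(0*H - 6) = -8*(0 - 6) = -8*(-6) = 48)
93434/(-342461) + (71192/(-8108) - 98614/k(92, 200))/(-106644) = 93434/(-342461) + (71192/(-8108) - 98614/48)/(-106644) = 93434*(-1/342461) + (71192*(-1/8108) - 98614*1/48)*(-1/106644) = -93434/342461 + (-17798/2027 - 49307/24)*(-1/106644) = -93434/342461 - 100372441/48648*(-1/106644) = -93434/342461 + 100372441/5188017312 = -450363563012107/1776693596684832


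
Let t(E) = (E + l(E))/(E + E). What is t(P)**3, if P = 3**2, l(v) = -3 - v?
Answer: -1/216 ≈ -0.0046296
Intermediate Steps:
P = 9
t(E) = -3/(2*E) (t(E) = (E + (-3 - E))/(E + E) = -3*1/(2*E) = -3/(2*E))
t(P)**3 = (-3/2/9)**3 = (-3/2*1/9)**3 = (-1/6)**3 = -1/216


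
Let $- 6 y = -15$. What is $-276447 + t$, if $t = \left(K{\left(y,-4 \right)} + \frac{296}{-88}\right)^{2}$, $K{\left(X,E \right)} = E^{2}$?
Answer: $- \frac{33430766}{121} \approx -2.7629 \cdot 10^{5}$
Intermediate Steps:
$y = \frac{5}{2}$ ($y = \left(- \frac{1}{6}\right) \left(-15\right) = \frac{5}{2} \approx 2.5$)
$t = \frac{19321}{121}$ ($t = \left(\left(-4\right)^{2} + \frac{296}{-88}\right)^{2} = \left(16 + 296 \left(- \frac{1}{88}\right)\right)^{2} = \left(16 - \frac{37}{11}\right)^{2} = \left(\frac{139}{11}\right)^{2} = \frac{19321}{121} \approx 159.68$)
$-276447 + t = -276447 + \frac{19321}{121} = - \frac{33430766}{121}$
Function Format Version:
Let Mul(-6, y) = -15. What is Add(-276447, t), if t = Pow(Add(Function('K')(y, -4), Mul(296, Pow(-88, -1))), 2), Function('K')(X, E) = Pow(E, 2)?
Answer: Rational(-33430766, 121) ≈ -2.7629e+5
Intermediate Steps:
y = Rational(5, 2) (y = Mul(Rational(-1, 6), -15) = Rational(5, 2) ≈ 2.5000)
t = Rational(19321, 121) (t = Pow(Add(Pow(-4, 2), Mul(296, Pow(-88, -1))), 2) = Pow(Add(16, Mul(296, Rational(-1, 88))), 2) = Pow(Add(16, Rational(-37, 11)), 2) = Pow(Rational(139, 11), 2) = Rational(19321, 121) ≈ 159.68)
Add(-276447, t) = Add(-276447, Rational(19321, 121)) = Rational(-33430766, 121)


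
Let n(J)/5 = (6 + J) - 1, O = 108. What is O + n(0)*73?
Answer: 1933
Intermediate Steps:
n(J) = 25 + 5*J (n(J) = 5*((6 + J) - 1) = 5*(5 + J) = 25 + 5*J)
O + n(0)*73 = 108 + (25 + 5*0)*73 = 108 + (25 + 0)*73 = 108 + 25*73 = 108 + 1825 = 1933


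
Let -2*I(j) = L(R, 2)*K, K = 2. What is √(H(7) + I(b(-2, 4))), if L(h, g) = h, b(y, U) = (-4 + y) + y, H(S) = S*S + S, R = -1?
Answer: √57 ≈ 7.5498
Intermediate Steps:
H(S) = S + S² (H(S) = S² + S = S + S²)
b(y, U) = -4 + 2*y
I(j) = 1 (I(j) = -(-1)*2/2 = -½*(-2) = 1)
√(H(7) + I(b(-2, 4))) = √(7*(1 + 7) + 1) = √(7*8 + 1) = √(56 + 1) = √57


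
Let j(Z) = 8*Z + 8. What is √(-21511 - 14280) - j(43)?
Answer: -352 + I*√35791 ≈ -352.0 + 189.19*I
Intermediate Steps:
j(Z) = 8 + 8*Z
√(-21511 - 14280) - j(43) = √(-21511 - 14280) - (8 + 8*43) = √(-35791) - (8 + 344) = I*√35791 - 1*352 = I*√35791 - 352 = -352 + I*√35791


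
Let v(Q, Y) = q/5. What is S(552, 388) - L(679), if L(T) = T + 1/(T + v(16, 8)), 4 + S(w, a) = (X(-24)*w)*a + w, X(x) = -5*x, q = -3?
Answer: 87177754683/3392 ≈ 2.5701e+7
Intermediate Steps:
v(Q, Y) = -⅗ (v(Q, Y) = -3/5 = -3*⅕ = -⅗)
S(w, a) = -4 + w + 120*a*w (S(w, a) = -4 + (((-5*(-24))*w)*a + w) = -4 + ((120*w)*a + w) = -4 + (120*a*w + w) = -4 + (w + 120*a*w) = -4 + w + 120*a*w)
L(T) = T + 1/(-⅗ + T) (L(T) = T + 1/(T - ⅗) = T + 1/(-⅗ + T))
S(552, 388) - L(679) = (-4 + 552 + 120*388*552) - (5 - 3*679 + 5*679²)/(-3 + 5*679) = (-4 + 552 + 25701120) - (5 - 2037 + 5*461041)/(-3 + 3395) = 25701668 - (5 - 2037 + 2305205)/3392 = 25701668 - 2303173/3392 = 87177754683/3392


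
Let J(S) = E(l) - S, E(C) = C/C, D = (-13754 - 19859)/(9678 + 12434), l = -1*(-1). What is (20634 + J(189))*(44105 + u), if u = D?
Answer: 9969634670781/11056 ≈ 9.0174e+8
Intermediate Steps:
l = 1
D = -33613/22112 ≈ -1.5201
u = -33613/22112 ≈ -1.5201
E(C) = 1
J(S) = 1 - S
(20634 + J(189))*(44105 + u) = (20634 + (1 - 1*189))*(44105 - 33613/22112) = (20634 + (1 - 189))*(975216147/22112) = (20634 - 188)*(975216147/22112) = 20446*(975216147/22112) = 9969634670781/11056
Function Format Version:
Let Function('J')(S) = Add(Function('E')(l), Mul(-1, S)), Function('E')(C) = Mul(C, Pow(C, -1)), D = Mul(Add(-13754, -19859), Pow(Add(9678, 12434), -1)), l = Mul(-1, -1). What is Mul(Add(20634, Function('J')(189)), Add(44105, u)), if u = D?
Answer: Rational(9969634670781, 11056) ≈ 9.0174e+8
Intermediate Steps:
l = 1
D = Rational(-33613, 22112) (D = Mul(-33613, Pow(22112, -1)) = Mul(-33613, Rational(1, 22112)) = Rational(-33613, 22112) ≈ -1.5201)
u = Rational(-33613, 22112) ≈ -1.5201
Function('E')(C) = 1
Function('J')(S) = Add(1, Mul(-1, S))
Mul(Add(20634, Function('J')(189)), Add(44105, u)) = Mul(Add(20634, Add(1, Mul(-1, 189))), Add(44105, Rational(-33613, 22112))) = Mul(Add(20634, Add(1, -189)), Rational(975216147, 22112)) = Mul(Add(20634, -188), Rational(975216147, 22112)) = Mul(20446, Rational(975216147, 22112)) = Rational(9969634670781, 11056)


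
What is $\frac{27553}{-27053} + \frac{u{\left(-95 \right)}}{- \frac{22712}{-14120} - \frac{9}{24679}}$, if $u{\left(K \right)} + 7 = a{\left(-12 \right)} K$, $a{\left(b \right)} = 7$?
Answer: $- \frac{2180784749407}{5206052267} \approx -418.89$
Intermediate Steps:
$u{\left(K \right)} = -7 + 7 K$
$\frac{27553}{-27053} + \frac{u{\left(-95 \right)}}{- \frac{22712}{-14120} - \frac{9}{24679}} = \frac{27553}{-27053} + \frac{-7 + 7 \left(-95\right)}{- \frac{22712}{-14120} - \frac{9}{24679}} = 27553 \left(- \frac{1}{27053}\right) + \frac{-7 - 665}{\left(-22712\right) \left(- \frac{1}{14120}\right) - \frac{9}{24679}} = - \frac{27553}{27053} - \frac{672}{\frac{2839}{1765} - \frac{9}{24679}} = - \frac{27553}{27053} - \frac{672}{\frac{70047796}{43558435}} = - \frac{27553}{27053} - \frac{1045402440}{2501707} = - \frac{2180784749407}{5206052267}$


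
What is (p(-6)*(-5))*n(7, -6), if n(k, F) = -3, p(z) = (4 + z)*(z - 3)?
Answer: 270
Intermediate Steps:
p(z) = (-3 + z)*(4 + z) (p(z) = (4 + z)*(-3 + z) = (-3 + z)*(4 + z))
(p(-6)*(-5))*n(7, -6) = ((-12 - 6 + (-6)**2)*(-5))*(-3) = ((-12 - 6 + 36)*(-5))*(-3) = (18*(-5))*(-3) = -90*(-3) = 270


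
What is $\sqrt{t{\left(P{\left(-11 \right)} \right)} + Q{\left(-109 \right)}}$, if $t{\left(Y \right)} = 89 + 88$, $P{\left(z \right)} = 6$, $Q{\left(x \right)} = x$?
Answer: $2 \sqrt{17} \approx 8.2462$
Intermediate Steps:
$t{\left(Y \right)} = 177$
$\sqrt{t{\left(P{\left(-11 \right)} \right)} + Q{\left(-109 \right)}} = \sqrt{177 - 109} = \sqrt{68} = 2 \sqrt{17}$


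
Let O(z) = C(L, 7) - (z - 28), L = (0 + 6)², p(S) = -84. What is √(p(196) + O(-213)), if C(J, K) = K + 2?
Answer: √166 ≈ 12.884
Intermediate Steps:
L = 36 (L = 6² = 36)
C(J, K) = 2 + K
O(z) = 37 - z (O(z) = (2 + 7) - (z - 28) = 9 - (-28 + z) = 9 + (28 - z) = 37 - z)
√(p(196) + O(-213)) = √(-84 + (37 - 1*(-213))) = √(-84 + (37 + 213)) = √(-84 + 250) = √166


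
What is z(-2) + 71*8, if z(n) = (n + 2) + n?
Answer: 566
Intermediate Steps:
z(n) = 2 + 2*n (z(n) = (2 + n) + n = 2 + 2*n)
z(-2) + 71*8 = (2 + 2*(-2)) + 71*8 = (2 - 4) + 568 = -2 + 568 = 566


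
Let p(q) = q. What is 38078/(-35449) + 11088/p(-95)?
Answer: -396675922/3367655 ≈ -117.79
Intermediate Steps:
38078/(-35449) + 11088/p(-95) = 38078/(-35449) + 11088/(-95) = 38078*(-1/35449) + 11088*(-1/95) = -38078/35449 - 11088/95 = -396675922/3367655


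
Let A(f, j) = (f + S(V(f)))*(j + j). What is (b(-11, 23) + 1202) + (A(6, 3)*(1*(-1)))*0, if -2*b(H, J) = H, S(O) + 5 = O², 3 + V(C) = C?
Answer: 2415/2 ≈ 1207.5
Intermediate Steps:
V(C) = -3 + C
S(O) = -5 + O²
b(H, J) = -H/2
A(f, j) = 2*j*(-5 + f + (-3 + f)²) (A(f, j) = (f + (-5 + (-3 + f)²))*(j + j) = (-5 + f + (-3 + f)²)*(2*j) = 2*j*(-5 + f + (-3 + f)²))
(b(-11, 23) + 1202) + (A(6, 3)*(1*(-1)))*0 = (-½*(-11) + 1202) + ((2*3*(-5 + 6 + (-3 + 6)²))*(1*(-1)))*0 = (11/2 + 1202) + ((2*3*(-5 + 6 + 3²))*(-1))*0 = 2415/2 + ((2*3*(-5 + 6 + 9))*(-1))*0 = 2415/2 + ((2*3*10)*(-1))*0 = 2415/2 + (60*(-1))*0 = 2415/2 - 60*0 = 2415/2 + 0 = 2415/2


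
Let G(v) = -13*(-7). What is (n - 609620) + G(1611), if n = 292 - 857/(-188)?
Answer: -114535699/188 ≈ -6.0923e+5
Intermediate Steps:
G(v) = 91
n = 55753/188 (n = 292 - 1/188*(-857) = 292 + 857/188 = 55753/188 ≈ 296.56)
(n - 609620) + G(1611) = (55753/188 - 609620) + 91 = -114552807/188 + 91 = -114535699/188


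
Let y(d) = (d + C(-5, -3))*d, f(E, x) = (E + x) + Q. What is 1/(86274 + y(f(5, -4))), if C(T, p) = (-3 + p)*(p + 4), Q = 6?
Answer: 1/86281 ≈ 1.1590e-5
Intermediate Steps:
f(E, x) = 6 + E + x (f(E, x) = (E + x) + 6 = 6 + E + x)
C(T, p) = (-3 + p)*(4 + p)
y(d) = d*(-6 + d) (y(d) = (d + (-12 - 3 + (-3)²))*d = (d + (-12 - 3 + 9))*d = (d - 6)*d = (-6 + d)*d = d*(-6 + d))
1/(86274 + y(f(5, -4))) = 1/(86274 + (6 + 5 - 4)*(-6 + (6 + 5 - 4))) = 1/(86274 + 7*(-6 + 7)) = 1/(86274 + 7*1) = 1/(86274 + 7) = 1/86281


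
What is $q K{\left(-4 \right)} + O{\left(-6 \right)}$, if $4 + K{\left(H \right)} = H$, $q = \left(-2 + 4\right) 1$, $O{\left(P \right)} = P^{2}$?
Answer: $20$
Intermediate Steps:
$q = 2$ ($q = 2 \cdot 1 = 2$)
$K{\left(H \right)} = -4 + H$
$q K{\left(-4 \right)} + O{\left(-6 \right)} = 2 \left(-4 - 4\right) + \left(-6\right)^{2} = 2 \left(-8\right) + 36 = -16 + 36 = 20$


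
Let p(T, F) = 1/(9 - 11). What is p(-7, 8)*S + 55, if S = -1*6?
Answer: 58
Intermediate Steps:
S = -6
p(T, F) = -1/2 (p(T, F) = 1/(-2) = -1/2)
p(-7, 8)*S + 55 = -1/2*(-6) + 55 = 3 + 55 = 58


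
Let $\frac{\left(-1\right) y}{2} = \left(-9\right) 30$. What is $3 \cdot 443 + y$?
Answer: $1869$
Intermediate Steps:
$y = 540$ ($y = - 2 \left(\left(-9\right) 30\right) = \left(-2\right) \left(-270\right) = 540$)
$3 \cdot 443 + y = 3 \cdot 443 + 540 = 1329 + 540 = 1869$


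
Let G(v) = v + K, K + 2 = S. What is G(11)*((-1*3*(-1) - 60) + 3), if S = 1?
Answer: -540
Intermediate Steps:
K = -1 (K = -2 + 1 = -1)
G(v) = -1 + v (G(v) = v - 1 = -1 + v)
G(11)*((-1*3*(-1) - 60) + 3) = (-1 + 11)*((-1*3*(-1) - 60) + 3) = 10*((-3*(-1) - 60) + 3) = 10*((3 - 60) + 3) = 10*(-57 + 3) = 10*(-54) = -540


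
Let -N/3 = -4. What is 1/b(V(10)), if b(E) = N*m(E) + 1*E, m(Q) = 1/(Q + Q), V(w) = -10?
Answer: -5/53 ≈ -0.094340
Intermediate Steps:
N = 12 (N = -3*(-4) = 12)
m(Q) = 1/(2*Q)
b(E) = E + 6/E (b(E) = 12*(1/(2*E)) + 1*E = 6/E + E = E + 6/E)
1/b(V(10)) = 1/(-10 + 6/(-10)) = 1/(-10 + 6*(-1/10)) = 1/(-10 - 3/5) = 1/(-53/5) = -5/53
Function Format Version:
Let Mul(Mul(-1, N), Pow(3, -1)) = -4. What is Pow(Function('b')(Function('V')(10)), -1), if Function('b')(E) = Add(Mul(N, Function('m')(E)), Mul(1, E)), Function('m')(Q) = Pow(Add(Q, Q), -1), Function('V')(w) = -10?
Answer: Rational(-5, 53) ≈ -0.094340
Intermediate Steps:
N = 12 (N = Mul(-3, -4) = 12)
Function('m')(Q) = Mul(Rational(1, 2), Pow(Q, -1)) (Function('m')(Q) = Pow(Mul(2, Q), -1) = Mul(Rational(1, 2), Pow(Q, -1)))
Function('b')(E) = Add(E, Mul(6, Pow(E, -1))) (Function('b')(E) = Add(Mul(12, Mul(Rational(1, 2), Pow(E, -1))), Mul(1, E)) = Add(Mul(6, Pow(E, -1)), E) = Add(E, Mul(6, Pow(E, -1))))
Pow(Function('b')(Function('V')(10)), -1) = Pow(Add(-10, Mul(6, Pow(-10, -1))), -1) = Pow(Add(-10, Mul(6, Rational(-1, 10))), -1) = Pow(Add(-10, Rational(-3, 5)), -1) = Pow(Rational(-53, 5), -1) = Rational(-5, 53)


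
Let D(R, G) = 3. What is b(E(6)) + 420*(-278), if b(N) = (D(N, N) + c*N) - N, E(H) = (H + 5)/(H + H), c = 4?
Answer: -467017/4 ≈ -1.1675e+5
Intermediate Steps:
E(H) = (5 + H)/(2*H) (E(H) = (5 + H)/((2*H)) = (5 + H)*(1/(2*H)) = (5 + H)/(2*H))
b(N) = 3 + 3*N (b(N) = (3 + 4*N) - N = 3 + 3*N)
b(E(6)) + 420*(-278) = (3 + 3*((1/2)*(5 + 6)/6)) + 420*(-278) = (3 + 3*((1/2)*(1/6)*11)) - 116760 = (3 + 3*(11/12)) - 116760 = (3 + 11/4) - 116760 = 23/4 - 116760 = -467017/4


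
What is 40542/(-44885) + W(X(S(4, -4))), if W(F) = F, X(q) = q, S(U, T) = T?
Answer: -220082/44885 ≈ -4.9032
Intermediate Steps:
40542/(-44885) + W(X(S(4, -4))) = 40542/(-44885) - 4 = 40542*(-1/44885) - 4 = -40542/44885 - 4 = -220082/44885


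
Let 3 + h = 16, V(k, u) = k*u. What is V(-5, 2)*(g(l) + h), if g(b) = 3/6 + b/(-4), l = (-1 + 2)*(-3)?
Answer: -285/2 ≈ -142.50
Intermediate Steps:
l = -3 (l = 1*(-3) = -3)
g(b) = 1/2 - b/4 (g(b) = 3*(1/6) + b*(-1/4) = 1/2 - b/4)
h = 13 (h = -3 + 16 = 13)
V(-5, 2)*(g(l) + h) = (-5*2)*((1/2 - 1/4*(-3)) + 13) = -10*((1/2 + 3/4) + 13) = -10*(5/4 + 13) = -10*57/4 = -285/2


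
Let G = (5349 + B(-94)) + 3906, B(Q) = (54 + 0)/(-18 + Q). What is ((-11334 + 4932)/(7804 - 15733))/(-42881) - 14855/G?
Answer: -10475755074438/6526215090911 ≈ -1.6052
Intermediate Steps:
B(Q) = 54/(-18 + Q)
G = 518253/56 (G = (5349 + 54/(-18 - 94)) + 3906 = (5349 + 54/(-112)) + 3906 = (5349 + 54*(-1/112)) + 3906 = (5349 - 27/56) + 3906 = 299517/56 + 3906 = 518253/56 ≈ 9254.5)
((-11334 + 4932)/(7804 - 15733))/(-42881) - 14855/G = ((-11334 + 4932)/(7804 - 15733))/(-42881) - 14855/518253/56 = -6402/(-7929)*(-1/42881) - 14855*56/518253 = -6402*(-1/7929)*(-1/42881) - 831880/518253 = (2134/2643)*(-1/42881) - 831880/518253 = -2134/113334483 - 831880/518253 = -10475755074438/6526215090911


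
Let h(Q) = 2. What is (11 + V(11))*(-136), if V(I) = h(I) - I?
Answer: -272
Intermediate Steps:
V(I) = 2 - I
(11 + V(11))*(-136) = (11 + (2 - 1*11))*(-136) = (11 + (2 - 11))*(-136) = (11 - 9)*(-136) = 2*(-136) = -272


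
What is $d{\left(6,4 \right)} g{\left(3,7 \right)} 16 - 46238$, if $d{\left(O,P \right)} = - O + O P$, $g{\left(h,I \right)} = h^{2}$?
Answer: $-43646$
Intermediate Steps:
$d{\left(6,4 \right)} g{\left(3,7 \right)} 16 - 46238 = 6 \left(-1 + 4\right) 3^{2} \cdot 16 - 46238 = 6 \cdot 3 \cdot 9 \cdot 16 - 46238 = 18 \cdot 9 \cdot 16 - 46238 = 162 \cdot 16 - 46238 = 2592 - 46238 = -43646$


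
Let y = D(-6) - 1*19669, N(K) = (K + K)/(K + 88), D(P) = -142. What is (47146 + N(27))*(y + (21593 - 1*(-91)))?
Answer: 10155113812/115 ≈ 8.8305e+7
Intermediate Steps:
N(K) = 2*K/(88 + K) (N(K) = (2*K)/(88 + K) = 2*K/(88 + K))
y = -19811 (y = -142 - 1*19669 = -142 - 19669 = -19811)
(47146 + N(27))*(y + (21593 - 1*(-91))) = (47146 + 2*27/(88 + 27))*(-19811 + (21593 - 1*(-91))) = (47146 + 2*27/115)*(-19811 + (21593 + 91)) = (47146 + 2*27*(1/115))*(-19811 + 21684) = (47146 + 54/115)*1873 = (5421844/115)*1873 = 10155113812/115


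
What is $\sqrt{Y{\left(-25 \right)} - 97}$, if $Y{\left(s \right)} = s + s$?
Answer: $7 i \sqrt{3} \approx 12.124 i$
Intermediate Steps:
$Y{\left(s \right)} = 2 s$
$\sqrt{Y{\left(-25 \right)} - 97} = \sqrt{2 \left(-25\right) - 97} = \sqrt{-50 - 97} = \sqrt{-147} = 7 i \sqrt{3}$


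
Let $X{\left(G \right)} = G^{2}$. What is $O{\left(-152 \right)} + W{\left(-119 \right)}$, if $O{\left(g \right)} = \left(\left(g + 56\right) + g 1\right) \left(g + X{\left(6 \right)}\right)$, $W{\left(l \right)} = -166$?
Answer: $28602$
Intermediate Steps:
$O{\left(g \right)} = \left(36 + g\right) \left(56 + 2 g\right)$ ($O{\left(g \right)} = \left(\left(g + 56\right) + g 1\right) \left(g + 6^{2}\right) = \left(\left(56 + g\right) + g\right) \left(g + 36\right) = \left(56 + 2 g\right) \left(36 + g\right) = \left(36 + g\right) \left(56 + 2 g\right)$)
$O{\left(-152 \right)} + W{\left(-119 \right)} = \left(2016 + 2 \left(-152\right)^{2} + 128 \left(-152\right)\right) - 166 = \left(2016 + 2 \cdot 23104 - 19456\right) - 166 = \left(2016 + 46208 - 19456\right) - 166 = 28768 - 166 = 28602$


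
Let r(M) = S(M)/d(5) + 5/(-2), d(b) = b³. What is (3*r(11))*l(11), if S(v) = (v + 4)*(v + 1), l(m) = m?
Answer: -1749/50 ≈ -34.980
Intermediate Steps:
S(v) = (1 + v)*(4 + v) (S(v) = (4 + v)*(1 + v) = (1 + v)*(4 + v))
r(M) = -617/250 + M/25 + M²/125 (r(M) = (4 + M² + 5*M)/(5³) + 5/(-2) = (4 + M² + 5*M)/125 + 5*(-½) = (4 + M² + 5*M)*(1/125) - 5/2 = (4/125 + M/25 + M²/125) - 5/2 = -617/250 + M/25 + M²/125)
(3*r(11))*l(11) = (3*(-617/250 + (1/25)*11 + (1/125)*11²))*11 = (3*(-617/250 + 11/25 + (1/125)*121))*11 = (3*(-617/250 + 11/25 + 121/125))*11 = (3*(-53/50))*11 = -159/50*11 = -1749/50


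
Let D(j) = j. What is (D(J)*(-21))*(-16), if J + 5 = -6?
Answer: -3696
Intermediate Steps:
J = -11 (J = -5 - 6 = -11)
(D(J)*(-21))*(-16) = -11*(-21)*(-16) = 231*(-16) = -3696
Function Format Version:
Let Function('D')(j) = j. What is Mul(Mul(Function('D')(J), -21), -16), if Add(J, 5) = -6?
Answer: -3696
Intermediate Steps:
J = -11 (J = Add(-5, -6) = -11)
Mul(Mul(Function('D')(J), -21), -16) = Mul(Mul(-11, -21), -16) = Mul(231, -16) = -3696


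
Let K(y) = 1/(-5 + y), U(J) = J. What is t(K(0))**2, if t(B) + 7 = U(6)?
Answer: 1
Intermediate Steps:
t(B) = -1 (t(B) = -7 + 6 = -1)
t(K(0))**2 = (-1)**2 = 1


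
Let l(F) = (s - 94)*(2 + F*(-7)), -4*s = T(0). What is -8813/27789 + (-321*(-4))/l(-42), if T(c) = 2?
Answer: -7838842/21592053 ≈ -0.36304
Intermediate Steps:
s = -½ (s = -¼*2 = -½ ≈ -0.50000)
l(F) = -189 + 1323*F/2 (l(F) = (-½ - 94)*(2 + F*(-7)) = -189*(2 - 7*F)/2 = -189 + 1323*F/2)
-8813/27789 + (-321*(-4))/l(-42) = -8813/27789 + (-321*(-4))/(-189 + (1323/2)*(-42)) = -8813*1/27789 + 1284/(-189 - 27783) = -8813/27789 + 1284/(-27972) = -8813/27789 + 1284*(-1/27972) = -8813/27789 - 107/2331 = -7838842/21592053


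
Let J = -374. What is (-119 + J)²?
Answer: 243049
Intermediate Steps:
(-119 + J)² = (-119 - 374)² = (-493)² = 243049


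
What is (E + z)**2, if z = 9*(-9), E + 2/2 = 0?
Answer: 6724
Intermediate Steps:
E = -1 (E = -1 + 0 = -1)
z = -81
(E + z)**2 = (-1 - 81)**2 = (-82)**2 = 6724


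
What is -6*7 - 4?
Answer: -46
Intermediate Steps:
-6*7 - 4 = -42 - 4 = -46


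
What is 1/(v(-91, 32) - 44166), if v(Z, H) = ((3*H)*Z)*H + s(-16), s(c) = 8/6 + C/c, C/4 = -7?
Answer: -12/3884579 ≈ -3.0891e-6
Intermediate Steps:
C = -28 (C = 4*(-7) = -28)
s(c) = 4/3 - 28/c (s(c) = 8/6 - 28/c = 8*(⅙) - 28/c = 4/3 - 28/c)
v(Z, H) = 37/12 + 3*Z*H² (v(Z, H) = ((3*H)*Z)*H + (4/3 - 28/(-16)) = (3*H*Z)*H + (4/3 - 28*(-1/16)) = 3*Z*H² + (4/3 + 7/4) = 3*Z*H² + 37/12 = 37/12 + 3*Z*H²)
1/(v(-91, 32) - 44166) = 1/((37/12 + 3*(-91)*32²) - 44166) = 1/((37/12 + 3*(-91)*1024) - 44166) = 1/((37/12 - 279552) - 44166) = 1/(-3354587/12 - 44166) = 1/(-3884579/12) = -12/3884579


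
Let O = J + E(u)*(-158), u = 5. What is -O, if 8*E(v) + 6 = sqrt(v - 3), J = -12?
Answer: -213/2 + 79*sqrt(2)/4 ≈ -78.569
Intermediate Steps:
E(v) = -3/4 + sqrt(-3 + v)/8 (E(v) = -3/4 + sqrt(v - 3)/8 = -3/4 + sqrt(-3 + v)/8)
O = 213/2 - 79*sqrt(2)/4 (O = -12 + (-3/4 + sqrt(-3 + 5)/8)*(-158) = -12 + (-3/4 + sqrt(2)/8)*(-158) = -12 + (237/2 - 79*sqrt(2)/4) = 213/2 - 79*sqrt(2)/4 ≈ 78.569)
-O = -(213/2 - 79*sqrt(2)/4) = -213/2 + 79*sqrt(2)/4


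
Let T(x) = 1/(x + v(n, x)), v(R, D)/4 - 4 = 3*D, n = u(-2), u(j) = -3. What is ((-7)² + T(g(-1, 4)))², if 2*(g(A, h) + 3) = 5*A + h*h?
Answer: 22610025/9409 ≈ 2403.0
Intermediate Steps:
g(A, h) = -3 + h²/2 + 5*A/2 (g(A, h) = -3 + (5*A + h*h)/2 = -3 + (5*A + h²)/2 = -3 + (h² + 5*A)/2 = -3 + (h²/2 + 5*A/2) = -3 + h²/2 + 5*A/2)
n = -3
v(R, D) = 16 + 12*D (v(R, D) = 16 + 4*(3*D) = 16 + 12*D)
T(x) = 1/(16 + 13*x) (T(x) = 1/(x + (16 + 12*x)) = 1/(16 + 13*x))
((-7)² + T(g(-1, 4)))² = ((-7)² + 1/(16 + 13*(-3 + (½)*4² + (5/2)*(-1))))² = (49 + 1/(16 + 13*(-3 + (½)*16 - 5/2)))² = (49 + 1/(16 + 13*(-3 + 8 - 5/2)))² = (49 + 1/(16 + 13*(5/2)))² = (49 + 1/(16 + 65/2))² = (49 + 1/(97/2))² = (49 + 2/97)² = (4755/97)² = 22610025/9409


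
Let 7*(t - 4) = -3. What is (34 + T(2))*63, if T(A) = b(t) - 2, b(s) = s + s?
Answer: 2466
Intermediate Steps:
t = 25/7 (t = 4 + (1/7)*(-3) = 4 - 3/7 = 25/7 ≈ 3.5714)
b(s) = 2*s
T(A) = 36/7 (T(A) = 2*(25/7) - 2 = 50/7 - 2 = 36/7)
(34 + T(2))*63 = (34 + 36/7)*63 = (274/7)*63 = 2466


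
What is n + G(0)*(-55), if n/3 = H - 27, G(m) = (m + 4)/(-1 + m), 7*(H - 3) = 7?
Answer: 151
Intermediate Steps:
H = 4 (H = 3 + (⅐)*7 = 3 + 1 = 4)
G(m) = (4 + m)/(-1 + m)
n = -69 (n = 3*(4 - 27) = 3*(-23) = -69)
n + G(0)*(-55) = -69 + ((4 + 0)/(-1 + 0))*(-55) = -69 + (4/(-1))*(-55) = -69 - 1*4*(-55) = -69 - 4*(-55) = -69 + 220 = 151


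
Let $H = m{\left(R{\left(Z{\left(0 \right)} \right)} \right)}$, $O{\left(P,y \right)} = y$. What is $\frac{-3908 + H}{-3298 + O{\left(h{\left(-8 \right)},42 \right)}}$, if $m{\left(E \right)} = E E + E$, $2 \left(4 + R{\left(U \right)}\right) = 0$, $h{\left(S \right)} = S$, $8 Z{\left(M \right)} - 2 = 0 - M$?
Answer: $\frac{487}{407} \approx 1.1966$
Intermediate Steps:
$Z{\left(M \right)} = \frac{1}{4} - \frac{M}{8}$ ($Z{\left(M \right)} = \frac{1}{4} + \frac{0 - M}{8} = \frac{1}{4} + \frac{\left(-1\right) M}{8} = \frac{1}{4} - \frac{M}{8}$)
$R{\left(U \right)} = -4$ ($R{\left(U \right)} = -4 + \frac{1}{2} \cdot 0 = -4 + 0 = -4$)
$m{\left(E \right)} = E + E^{2}$ ($m{\left(E \right)} = E^{2} + E = E + E^{2}$)
$H = 12$ ($H = - 4 \left(1 - 4\right) = \left(-4\right) \left(-3\right) = 12$)
$\frac{-3908 + H}{-3298 + O{\left(h{\left(-8 \right)},42 \right)}} = \frac{-3908 + 12}{-3298 + 42} = - \frac{3896}{-3256} = \left(-3896\right) \left(- \frac{1}{3256}\right) = \frac{487}{407}$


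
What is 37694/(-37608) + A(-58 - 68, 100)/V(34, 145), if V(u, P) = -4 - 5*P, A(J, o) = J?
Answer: -421117/507708 ≈ -0.82945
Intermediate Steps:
37694/(-37608) + A(-58 - 68, 100)/V(34, 145) = 37694/(-37608) + (-58 - 68)/(-4 - 5*145) = 37694*(-1/37608) - 126/(-4 - 725) = -18847/18804 - 126/(-729) = -18847/18804 - 126*(-1/729) = -18847/18804 + 14/81 = -421117/507708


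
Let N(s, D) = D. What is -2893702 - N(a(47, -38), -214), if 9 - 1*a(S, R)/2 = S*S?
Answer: -2893488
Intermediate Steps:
a(S, R) = 18 - 2*S² (a(S, R) = 18 - 2*S*S = 18 - 2*S²)
-2893702 - N(a(47, -38), -214) = -2893702 - 1*(-214) = -2893702 + 214 = -2893488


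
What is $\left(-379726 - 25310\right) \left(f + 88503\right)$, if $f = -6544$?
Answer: $-33196345524$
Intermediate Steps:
$\left(-379726 - 25310\right) \left(f + 88503\right) = \left(-379726 - 25310\right) \left(-6544 + 88503\right) = \left(-405036\right) 81959 = -33196345524$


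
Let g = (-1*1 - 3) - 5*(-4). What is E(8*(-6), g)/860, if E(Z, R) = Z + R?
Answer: -8/215 ≈ -0.037209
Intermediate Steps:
g = 16 (g = (-1 - 3) + 20 = -4 + 20 = 16)
E(Z, R) = R + Z
E(8*(-6), g)/860 = (16 + 8*(-6))/860 = (16 - 48)*(1/860) = -32*1/860 = -8/215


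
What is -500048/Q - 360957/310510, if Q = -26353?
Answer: 145757604659/8182870030 ≈ 17.813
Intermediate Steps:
-500048/Q - 360957/310510 = -500048/(-26353) - 360957/310510 = -500048*(-1/26353) - 360957*1/310510 = 500048/26353 - 360957/310510 = 145757604659/8182870030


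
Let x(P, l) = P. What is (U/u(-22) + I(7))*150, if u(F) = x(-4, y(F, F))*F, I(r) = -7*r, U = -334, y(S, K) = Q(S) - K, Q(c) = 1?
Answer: -174225/22 ≈ -7919.3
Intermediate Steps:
y(S, K) = 1 - K
u(F) = -4*F
(U/u(-22) + I(7))*150 = (-334/((-4*(-22))) - 7*7)*150 = (-334/88 - 49)*150 = (-334*1/88 - 49)*150 = (-167/44 - 49)*150 = -2323/44*150 = -174225/22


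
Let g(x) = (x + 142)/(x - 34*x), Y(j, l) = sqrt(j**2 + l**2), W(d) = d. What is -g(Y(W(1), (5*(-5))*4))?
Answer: 1/33 + 142*sqrt(10001)/330033 ≈ 0.073331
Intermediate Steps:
g(x) = -(142 + x)/(33*x) (g(x) = (142 + x)/((-33*x)) = (142 + x)*(-1/(33*x)) = -(142 + x)/(33*x))
-g(Y(W(1), (5*(-5))*4)) = -(-142 - sqrt(1**2 + ((5*(-5))*4)**2))/(33*(sqrt(1**2 + ((5*(-5))*4)**2))) = -(-142 - sqrt(1 + (-25*4)**2))/(33*(sqrt(1 + (-25*4)**2))) = -(-142 - sqrt(1 + (-100)**2))/(33*(sqrt(1 + (-100)**2))) = -(-142 - sqrt(1 + 10000))/(33*(sqrt(1 + 10000))) = -(-142 - sqrt(10001))/(33*(sqrt(10001))) = -sqrt(10001)/10001*(-142 - sqrt(10001))/33 = -sqrt(10001)*(-142 - sqrt(10001))/330033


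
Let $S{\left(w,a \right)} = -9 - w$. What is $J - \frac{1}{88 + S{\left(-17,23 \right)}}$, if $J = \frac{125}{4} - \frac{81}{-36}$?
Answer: $\frac{3215}{96} \approx 33.49$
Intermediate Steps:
$J = \frac{67}{2}$ ($J = 125 \cdot \frac{1}{4} - - \frac{9}{4} = \frac{125}{4} + \frac{9}{4} = \frac{67}{2} \approx 33.5$)
$J - \frac{1}{88 + S{\left(-17,23 \right)}} = \frac{67}{2} - \frac{1}{88 - -8} = \frac{67}{2} - \frac{1}{88 + \left(-9 + 17\right)} = \frac{67}{2} - \frac{1}{88 + 8} = \frac{67}{2} - \frac{1}{96} = \frac{3215}{96}$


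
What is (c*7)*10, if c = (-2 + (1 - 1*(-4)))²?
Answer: 630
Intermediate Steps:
c = 9 (c = (-2 + (1 + 4))² = (-2 + 5)² = 3² = 9)
(c*7)*10 = (9*7)*10 = 63*10 = 630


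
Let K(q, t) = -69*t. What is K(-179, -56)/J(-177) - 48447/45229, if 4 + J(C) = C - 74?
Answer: -62372947/3844465 ≈ -16.224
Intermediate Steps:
J(C) = -78 + C (J(C) = -4 + (C - 74) = -4 + (-74 + C) = -78 + C)
K(-179, -56)/J(-177) - 48447/45229 = (-69*(-56))/(-78 - 177) - 48447/45229 = 3864/(-255) - 48447*1/45229 = 3864*(-1/255) - 48447/45229 = -1288/85 - 48447/45229 = -62372947/3844465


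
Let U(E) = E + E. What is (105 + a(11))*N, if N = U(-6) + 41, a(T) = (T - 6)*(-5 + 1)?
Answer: 2465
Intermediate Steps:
a(T) = 24 - 4*T (a(T) = (-6 + T)*(-4) = 24 - 4*T)
U(E) = 2*E
N = 29 (N = 2*(-6) + 41 = -12 + 41 = 29)
(105 + a(11))*N = (105 + (24 - 4*11))*29 = (105 + (24 - 44))*29 = (105 - 20)*29 = 85*29 = 2465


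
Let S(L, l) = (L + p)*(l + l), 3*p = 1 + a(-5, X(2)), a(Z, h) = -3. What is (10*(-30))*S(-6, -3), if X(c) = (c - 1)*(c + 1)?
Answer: -12000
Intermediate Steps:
X(c) = (1 + c)*(-1 + c) (X(c) = (-1 + c)*(1 + c) = (1 + c)*(-1 + c))
p = -⅔ (p = (1 - 3)/3 = (⅓)*(-2) = -⅔ ≈ -0.66667)
S(L, l) = 2*l*(-⅔ + L) (S(L, l) = (L - ⅔)*(l + l) = (-⅔ + L)*(2*l) = 2*l*(-⅔ + L))
(10*(-30))*S(-6, -3) = (10*(-30))*((⅔)*(-3)*(-2 + 3*(-6))) = -200*(-3)*(-2 - 18) = -200*(-3)*(-20) = -300*40 = -12000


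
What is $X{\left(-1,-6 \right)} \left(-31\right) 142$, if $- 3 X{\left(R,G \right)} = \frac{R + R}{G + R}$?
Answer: $\frac{8804}{21} \approx 419.24$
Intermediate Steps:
$X{\left(R,G \right)} = - \frac{2 R}{3 \left(G + R\right)}$ ($X{\left(R,G \right)} = - \frac{\left(R + R\right) \frac{1}{G + R}}{3} = - \frac{2 R \frac{1}{G + R}}{3} = - \frac{2 R}{3 \left(G + R\right)}$)
$X{\left(-1,-6 \right)} \left(-31\right) 142 = \left(-2\right) \left(-1\right) \frac{1}{3 \left(-6\right) + 3 \left(-1\right)} \left(-31\right) 142 = \left(-2\right) \left(-1\right) \frac{1}{-18 - 3} \left(-31\right) 142 = \left(-2\right) \left(-1\right) \frac{1}{-21} \left(-31\right) 142 = \left(-2\right) \left(-1\right) \left(- \frac{1}{21}\right) \left(-31\right) 142 = \left(- \frac{2}{21}\right) \left(-31\right) 142 = \frac{62}{21} \cdot 142 = \frac{8804}{21}$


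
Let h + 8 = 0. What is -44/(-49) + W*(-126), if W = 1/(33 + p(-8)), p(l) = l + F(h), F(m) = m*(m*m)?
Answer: 27602/23863 ≈ 1.1567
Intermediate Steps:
h = -8 (h = -8 + 0 = -8)
F(m) = m³ (F(m) = m*m² = m³)
p(l) = -512 + l (p(l) = l + (-8)³ = l - 512 = -512 + l)
W = -1/487 (W = 1/(33 + (-512 - 8)) = 1/(33 - 520) = 1/(-487) = -1/487 ≈ -0.0020534)
-44/(-49) + W*(-126) = -44/(-49) - 1/487*(-126) = -44*(-1/49) + 126/487 = 44/49 + 126/487 = 27602/23863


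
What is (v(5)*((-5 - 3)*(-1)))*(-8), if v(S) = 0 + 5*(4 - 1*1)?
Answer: -960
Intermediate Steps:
v(S) = 15 (v(S) = 0 + 5*(4 - 1) = 0 + 5*3 = 0 + 15 = 15)
(v(5)*((-5 - 3)*(-1)))*(-8) = (15*((-5 - 3)*(-1)))*(-8) = (15*(-8*(-1)))*(-8) = (15*8)*(-8) = 120*(-8) = -960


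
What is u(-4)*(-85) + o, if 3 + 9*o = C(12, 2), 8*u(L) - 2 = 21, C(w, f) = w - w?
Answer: -5873/24 ≈ -244.71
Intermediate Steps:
C(w, f) = 0
u(L) = 23/8 (u(L) = ¼ + (⅛)*21 = ¼ + 21/8 = 23/8)
o = -⅓ (o = -⅓ + (⅑)*0 = -⅓ + 0 = -⅓ ≈ -0.33333)
u(-4)*(-85) + o = (23/8)*(-85) - ⅓ = -1955/8 - ⅓ = -5873/24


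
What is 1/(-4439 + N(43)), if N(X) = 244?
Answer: -1/4195 ≈ -0.00023838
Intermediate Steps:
1/(-4439 + N(43)) = 1/(-4439 + 244) = 1/(-4195) = -1/4195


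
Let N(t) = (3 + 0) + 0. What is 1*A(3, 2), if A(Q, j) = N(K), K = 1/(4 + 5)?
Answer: 3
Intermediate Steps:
K = 1/9 ≈ 0.11111
N(t) = 3 (N(t) = 3 + 0 = 3)
A(Q, j) = 3
1*A(3, 2) = 1*3 = 3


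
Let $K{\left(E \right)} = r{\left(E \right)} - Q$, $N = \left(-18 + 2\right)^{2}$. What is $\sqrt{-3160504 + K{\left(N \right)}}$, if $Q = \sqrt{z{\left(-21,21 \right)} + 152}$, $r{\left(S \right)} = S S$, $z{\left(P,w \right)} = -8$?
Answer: $2 i \sqrt{773745} \approx 1759.3 i$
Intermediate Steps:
$N = 256$ ($N = \left(-16\right)^{2} = 256$)
$r{\left(S \right)} = S^{2}$
$Q = 12$ ($Q = \sqrt{-8 + 152} = \sqrt{144} = 12$)
$K{\left(E \right)} = -12 + E^{2}$ ($K{\left(E \right)} = E^{2} - 12 = -12 + E^{2}$)
$\sqrt{-3160504 + K{\left(N \right)}} = \sqrt{-3160504 - \left(12 - 256^{2}\right)} = \sqrt{-3160504 + \left(-12 + 65536\right)} = \sqrt{-3160504 + 65524} = \sqrt{-3094980} = 2 i \sqrt{773745}$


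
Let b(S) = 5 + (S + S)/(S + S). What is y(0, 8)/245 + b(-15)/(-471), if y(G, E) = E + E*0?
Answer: 766/38465 ≈ 0.019914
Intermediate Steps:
y(G, E) = E (y(G, E) = E + 0 = E)
b(S) = 6 (b(S) = 5 + (2*S)/((2*S)) = 5 + (2*S)*(1/(2*S)) = 5 + 1 = 6)
y(0, 8)/245 + b(-15)/(-471) = 8/245 + 6/(-471) = 8*(1/245) + 6*(-1/471) = 8/245 - 2/157 = 766/38465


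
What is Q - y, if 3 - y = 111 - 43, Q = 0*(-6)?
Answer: 65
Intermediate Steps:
Q = 0
y = -65 (y = 3 - (111 - 43) = 3 - 1*68 = 3 - 68 = -65)
Q - y = 0 - 1*(-65) = 0 + 65 = 65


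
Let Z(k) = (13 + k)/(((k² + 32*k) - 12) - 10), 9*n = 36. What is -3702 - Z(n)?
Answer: -451661/122 ≈ -3702.1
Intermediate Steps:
n = 4 (n = (⅑)*36 = 4)
Z(k) = (13 + k)/(-22 + k² + 32*k) (Z(k) = (13 + k)/((-12 + k² + 32*k) - 10) = (13 + k)/(-22 + k² + 32*k))
-3702 - Z(n) = -3702 - (13 + 4)/(-22 + 4² + 32*4) = -3702 - 17/(-22 + 16 + 128) = -3702 - 17/122 = -451661/122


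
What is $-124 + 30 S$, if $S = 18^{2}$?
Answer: $9596$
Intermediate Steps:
$S = 324$
$-124 + 30 S = -124 + 30 \cdot 324 = -124 + 9720 = 9596$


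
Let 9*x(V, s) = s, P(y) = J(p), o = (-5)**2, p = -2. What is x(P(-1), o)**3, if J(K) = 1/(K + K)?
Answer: 15625/729 ≈ 21.433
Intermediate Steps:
J(K) = 1/(2*K)
o = 25
P(y) = -1/4 (P(y) = (1/2)/(-2) = (1/2)*(-1/2) = -1/4)
x(V, s) = s/9
x(P(-1), o)**3 = ((1/9)*25)**3 = (25/9)**3 = 15625/729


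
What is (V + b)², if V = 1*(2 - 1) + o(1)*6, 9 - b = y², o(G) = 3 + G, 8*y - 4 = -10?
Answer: 286225/256 ≈ 1118.1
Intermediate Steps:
y = -¾ (y = ½ + (⅛)*(-10) = ½ - 5/4 = -¾ ≈ -0.75000)
b = 135/16 (b = 9 - (-¾)² = 9 - 1*9/16 = 9 - 9/16 = 135/16 ≈ 8.4375)
V = 25 (V = 1*(2 - 1) + (3 + 1)*6 = 1*1 + 4*6 = 1 + 24 = 25)
(V + b)² = (25 + 135/16)² = (535/16)² = 286225/256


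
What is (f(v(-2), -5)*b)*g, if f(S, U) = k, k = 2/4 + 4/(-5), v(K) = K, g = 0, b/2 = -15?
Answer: 0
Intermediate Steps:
b = -30 (b = 2*(-15) = -30)
k = -3/10 (k = 2*(1/4) + 4*(-1/5) = 1/2 - 4/5 = -3/10 ≈ -0.30000)
f(S, U) = -3/10
(f(v(-2), -5)*b)*g = -3/10*(-30)*0 = 9*0 = 0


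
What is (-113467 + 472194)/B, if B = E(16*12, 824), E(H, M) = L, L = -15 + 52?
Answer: 358727/37 ≈ 9695.3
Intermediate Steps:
L = 37
E(H, M) = 37
B = 37
(-113467 + 472194)/B = (-113467 + 472194)/37 = 358727*(1/37) = 358727/37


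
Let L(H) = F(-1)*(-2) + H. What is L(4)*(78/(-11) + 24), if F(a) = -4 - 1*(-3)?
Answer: 1116/11 ≈ 101.45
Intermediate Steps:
F(a) = -1 (F(a) = -4 + 3 = -1)
L(H) = 2 + H (L(H) = -1*(-2) + H = 2 + H)
L(4)*(78/(-11) + 24) = (2 + 4)*(78/(-11) + 24) = 6*(78*(-1/11) + 24) = 6*(-78/11 + 24) = 6*(186/11) = 1116/11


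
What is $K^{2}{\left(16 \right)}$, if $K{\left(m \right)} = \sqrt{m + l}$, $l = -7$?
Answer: $9$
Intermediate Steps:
$K{\left(m \right)} = \sqrt{-7 + m}$ ($K{\left(m \right)} = \sqrt{m - 7} = \sqrt{-7 + m}$)
$K^{2}{\left(16 \right)} = \left(\sqrt{-7 + 16}\right)^{2} = \left(\sqrt{9}\right)^{2} = 3^{2} = 9$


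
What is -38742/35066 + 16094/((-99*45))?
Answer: -368473907/78109515 ≈ -4.7174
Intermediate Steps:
-38742/35066 + 16094/((-99*45)) = -38742*1/35066 + 16094/(-4455) = -19371/17533 + 16094*(-1/4455) = -19371/17533 - 16094/4455 = -368473907/78109515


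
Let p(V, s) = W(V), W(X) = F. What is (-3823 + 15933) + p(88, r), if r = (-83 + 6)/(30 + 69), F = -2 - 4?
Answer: 12104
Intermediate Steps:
F = -6
W(X) = -6
r = -7/9 (r = -77/99 = -77*1/99 = -7/9 ≈ -0.77778)
p(V, s) = -6
(-3823 + 15933) + p(88, r) = (-3823 + 15933) - 6 = 12110 - 6 = 12104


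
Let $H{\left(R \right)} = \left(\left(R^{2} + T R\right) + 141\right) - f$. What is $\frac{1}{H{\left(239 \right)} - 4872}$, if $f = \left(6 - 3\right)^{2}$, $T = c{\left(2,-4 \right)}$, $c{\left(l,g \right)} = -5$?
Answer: $\frac{1}{51186} \approx 1.9537 \cdot 10^{-5}$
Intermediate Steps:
$T = -5$
$f = 9$ ($f = 3^{2} = 9$)
$H{\left(R \right)} = 132 + R^{2} - 5 R$ ($H{\left(R \right)} = \left(\left(R^{2} - 5 R\right) + 141\right) - 9 = \left(141 + R^{2} - 5 R\right) - 9 = 132 + R^{2} - 5 R$)
$\frac{1}{H{\left(239 \right)} - 4872} = \frac{1}{\left(132 + 239^{2} - 1195\right) - 4872} = \frac{1}{\left(132 + 57121 - 1195\right) + \left(-16356 + 11484\right)} = \frac{1}{56058 - 4872} = \frac{1}{51186}$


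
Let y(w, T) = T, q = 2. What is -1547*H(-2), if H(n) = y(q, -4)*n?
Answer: -12376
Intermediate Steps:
H(n) = -4*n
-1547*H(-2) = -(-6188)*(-2) = -1547*8 = -12376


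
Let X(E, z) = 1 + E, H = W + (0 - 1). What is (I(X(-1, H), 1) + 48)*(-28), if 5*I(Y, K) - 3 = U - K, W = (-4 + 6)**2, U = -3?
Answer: -6692/5 ≈ -1338.4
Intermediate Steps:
W = 4 (W = 2**2 = 4)
H = 3 (H = 4 + (0 - 1) = 4 - 1 = 3)
I(Y, K) = -K/5 (I(Y, K) = 3/5 + (-3 - K)/5 = 3/5 + (-3/5 - K/5) = -K/5)
(I(X(-1, H), 1) + 48)*(-28) = (-1/5*1 + 48)*(-28) = (-1/5 + 48)*(-28) = (239/5)*(-28) = -6692/5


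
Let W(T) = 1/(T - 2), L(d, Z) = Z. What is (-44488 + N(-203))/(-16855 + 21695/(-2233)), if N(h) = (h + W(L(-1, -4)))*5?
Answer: 609660359/225953460 ≈ 2.6982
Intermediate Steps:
W(T) = 1/(-2 + T)
N(h) = -⅚ + 5*h (N(h) = (h + 1/(-2 - 4))*5 = (h + 1/(-6))*5 = (h - ⅙)*5 = (-⅙ + h)*5 = -⅚ + 5*h)
(-44488 + N(-203))/(-16855 + 21695/(-2233)) = (-44488 + (-⅚ + 5*(-203)))/(-16855 + 21695/(-2233)) = (-44488 + (-⅚ - 1015))/(-16855 + 21695*(-1/2233)) = (-44488 - 6095/6)/(-16855 - 21695/2233) = -273023/(6*(-37658910/2233)) = -273023/6*(-2233/37658910) = 609660359/225953460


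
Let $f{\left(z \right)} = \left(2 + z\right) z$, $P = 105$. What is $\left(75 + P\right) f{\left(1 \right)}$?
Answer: $540$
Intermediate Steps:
$f{\left(z \right)} = z \left(2 + z\right)$
$\left(75 + P\right) f{\left(1 \right)} = \left(75 + 105\right) 1 \left(2 + 1\right) = 180 \cdot 1 \cdot 3 = 180 \cdot 3 = 540$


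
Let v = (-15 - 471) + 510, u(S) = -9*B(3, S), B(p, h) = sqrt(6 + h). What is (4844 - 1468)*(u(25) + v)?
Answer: 81024 - 30384*sqrt(31) ≈ -88147.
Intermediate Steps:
u(S) = -9*sqrt(6 + S)
v = 24 (v = -486 + 510 = 24)
(4844 - 1468)*(u(25) + v) = (4844 - 1468)*(-9*sqrt(6 + 25) + 24) = 3376*(-9*sqrt(31) + 24) = 3376*(24 - 9*sqrt(31)) = 81024 - 30384*sqrt(31)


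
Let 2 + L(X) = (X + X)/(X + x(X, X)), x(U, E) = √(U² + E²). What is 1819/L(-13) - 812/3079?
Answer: -5602325/6158 + 1819*√2/4 ≈ -266.65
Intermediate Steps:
x(U, E) = √(E² + U²)
L(X) = -2 + 2*X/(X + √2*√(X²)) (L(X) = -2 + (X + X)/(X + √(X² + X²)) = -2 + (2*X)/(X + √(2*X²)) = -2 + (2*X)/(X + √2*√(X²)) = -2 + 2*X/(X + √2*√(X²)))
1819/L(-13) - 812/3079 = 1819/((-2*√2*√((-13)²)/(-13 + √2*√((-13)²)))) - 812/3079 = 1819/((-2*√2*√169/(-13 + √2*√169))) - 812*1/3079 = 1819/((-2*√2*13/(-13 + √2*13))) - 812/3079 = 1819/((-2*√2*13/(-13 + 13*√2))) - 812/3079 = 1819/((-26*√2/(-13 + 13*√2))) - 812/3079 = 1819*(-√2*(-13 + 13*√2)/52) - 812/3079 = -1819*√2*(-13 + 13*√2)/52 - 812/3079 = -812/3079 - 1819*√2*(-13 + 13*√2)/52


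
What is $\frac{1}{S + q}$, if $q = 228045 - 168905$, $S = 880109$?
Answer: $\frac{1}{939249} \approx 1.0647 \cdot 10^{-6}$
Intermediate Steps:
$q = 59140$ ($q = 228045 - 168905 = 59140$)
$\frac{1}{S + q} = \frac{1}{880109 + 59140} = \frac{1}{939249}$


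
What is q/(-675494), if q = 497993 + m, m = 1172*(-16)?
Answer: -479241/675494 ≈ -0.70947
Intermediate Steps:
m = -18752
q = 479241 (q = 497993 - 18752 = 479241)
q/(-675494) = 479241/(-675494) = 479241*(-1/675494) = -479241/675494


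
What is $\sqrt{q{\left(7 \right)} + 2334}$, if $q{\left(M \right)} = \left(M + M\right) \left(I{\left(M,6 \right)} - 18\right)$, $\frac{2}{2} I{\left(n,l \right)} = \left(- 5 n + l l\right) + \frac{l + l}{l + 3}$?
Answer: $\frac{2 \sqrt{4758}}{3} \approx 45.985$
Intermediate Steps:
$I{\left(n,l \right)} = l^{2} - 5 n + \frac{2 l}{3 + l}$ ($I{\left(n,l \right)} = \left(- 5 n + l l\right) + \frac{l + l}{l + 3} = \left(- 5 n + l^{2}\right) + \frac{2 l}{3 + l} = \left(l^{2} - 5 n\right) + \frac{2 l}{3 + l} = l^{2} - 5 n + \frac{2 l}{3 + l}$)
$q{\left(M \right)} = 2 M \left(\frac{58}{3} - 5 M\right)$ ($q{\left(M \right)} = \left(M + M\right) \left(\frac{6^{3} - 15 M + 2 \cdot 6 + 3 \cdot 6^{2} - 30 M}{3 + 6} - 18\right) = 2 M \left(\frac{216 - 15 M + 12 + 3 \cdot 36 - 30 M}{9} - 18\right) = 2 M \left(\frac{216 - 15 M + 12 + 108 - 30 M}{9} - 18\right) = 2 M \left(\frac{336 - 45 M}{9} - 18\right) = 2 M \left(\left(\frac{112}{3} - 5 M\right) - 18\right) = 2 M \left(\frac{58}{3} - 5 M\right)$)
$\sqrt{q{\left(7 \right)} + 2334} = \sqrt{\frac{2}{3} \cdot 7 \left(58 - 105\right) + 2334} = \sqrt{\frac{2}{3} \cdot 7 \left(-47\right) + 2334} = \sqrt{- \frac{658}{3} + 2334} = \sqrt{\frac{6344}{3}} = \frac{2 \sqrt{4758}}{3}$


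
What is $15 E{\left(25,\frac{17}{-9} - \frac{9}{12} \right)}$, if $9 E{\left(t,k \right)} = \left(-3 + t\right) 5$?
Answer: $\frac{550}{3} \approx 183.33$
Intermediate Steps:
$E{\left(t,k \right)} = - \frac{5}{3} + \frac{5 t}{9}$ ($E{\left(t,k \right)} = \frac{\left(-3 + t\right) 5}{9} = \frac{-15 + 5 t}{9} = - \frac{5}{3} + \frac{5 t}{9}$)
$15 E{\left(25,\frac{17}{-9} - \frac{9}{12} \right)} = 15 \left(- \frac{5}{3} + \frac{5}{9} \cdot 25\right) = 15 \left(- \frac{5}{3} + \frac{125}{9}\right) = 15 \cdot \frac{110}{9} = \frac{550}{3}$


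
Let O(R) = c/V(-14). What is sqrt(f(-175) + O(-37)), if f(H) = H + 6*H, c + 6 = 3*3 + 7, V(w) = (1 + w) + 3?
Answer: I*sqrt(1226) ≈ 35.014*I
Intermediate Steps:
V(w) = 4 + w
c = 10 (c = -6 + (3*3 + 7) = -6 + (9 + 7) = -6 + 16 = 10)
f(H) = 7*H
O(R) = -1 (O(R) = 10/(4 - 14) = 10/(-10) = 10*(-1/10) = -1)
sqrt(f(-175) + O(-37)) = sqrt(7*(-175) - 1) = sqrt(-1225 - 1) = sqrt(-1226) = I*sqrt(1226)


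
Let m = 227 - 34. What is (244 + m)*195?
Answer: 85215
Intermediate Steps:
m = 193
(244 + m)*195 = (244 + 193)*195 = 437*195 = 85215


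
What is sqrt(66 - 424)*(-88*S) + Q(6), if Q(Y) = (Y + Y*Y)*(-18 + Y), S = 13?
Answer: -504 - 1144*I*sqrt(358) ≈ -504.0 - 21646.0*I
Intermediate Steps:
Q(Y) = (-18 + Y)*(Y + Y**2) (Q(Y) = (Y + Y**2)*(-18 + Y) = (-18 + Y)*(Y + Y**2))
sqrt(66 - 424)*(-88*S) + Q(6) = sqrt(66 - 424)*(-88*13) + 6*(-18 + 6**2 - 17*6) = sqrt(-358)*(-1144) + 6*(-18 + 36 - 102) = (I*sqrt(358))*(-1144) + 6*(-84) = -1144*I*sqrt(358) - 504 = -504 - 1144*I*sqrt(358)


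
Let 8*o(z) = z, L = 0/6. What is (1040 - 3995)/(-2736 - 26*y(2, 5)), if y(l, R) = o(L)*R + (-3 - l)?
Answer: 2955/2606 ≈ 1.1339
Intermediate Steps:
L = 0 (L = 0*(⅙) = 0)
o(z) = z/8
y(l, R) = -3 - l (y(l, R) = ((⅛)*0)*R + (-3 - l) = 0*R + (-3 - l) = 0 + (-3 - l) = -3 - l)
(1040 - 3995)/(-2736 - 26*y(2, 5)) = (1040 - 3995)/(-2736 - 26*(-3 - 1*2)) = -2955/(-2736 - 26*(-3 - 2)) = -2955/(-2736 - 26*(-5)) = -2955/(-2736 + 130) = -2955/(-2606) = -2955*(-1/2606) = 2955/2606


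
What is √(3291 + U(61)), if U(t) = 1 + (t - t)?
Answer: 2*√823 ≈ 57.376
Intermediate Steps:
U(t) = 1 (U(t) = 1 + 0 = 1)
√(3291 + U(61)) = √(3291 + 1) = √3292 = 2*√823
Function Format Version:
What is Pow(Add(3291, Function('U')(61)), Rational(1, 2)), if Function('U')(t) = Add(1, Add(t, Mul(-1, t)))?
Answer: Mul(2, Pow(823, Rational(1, 2))) ≈ 57.376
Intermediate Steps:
Function('U')(t) = 1 (Function('U')(t) = Add(1, 0) = 1)
Pow(Add(3291, Function('U')(61)), Rational(1, 2)) = Pow(Add(3291, 1), Rational(1, 2)) = Pow(3292, Rational(1, 2)) = Mul(2, Pow(823, Rational(1, 2)))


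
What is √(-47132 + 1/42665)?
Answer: 11*I*√709045325835/42665 ≈ 217.1*I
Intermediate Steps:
√(-47132 + 1/42665) = √(-2010886779/42665) = 11*I*√709045325835/42665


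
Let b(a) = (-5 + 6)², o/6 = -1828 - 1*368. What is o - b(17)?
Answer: -13177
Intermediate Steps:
o = -13176 (o = 6*(-1828 - 1*368) = 6*(-1828 - 368) = 6*(-2196) = -13176)
b(a) = 1 (b(a) = 1² = 1)
o - b(17) = -13176 - 1*1 = -13176 - 1 = -13177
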